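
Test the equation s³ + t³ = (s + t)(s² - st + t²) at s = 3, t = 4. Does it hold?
Holds

Substituting s = 3, t = 4:

LHS = 3³ + 4³ = 91
RHS = (3 + 4)(3² - 3·4 + 4²) = 91

LHS = RHS, so the equation holds at this point.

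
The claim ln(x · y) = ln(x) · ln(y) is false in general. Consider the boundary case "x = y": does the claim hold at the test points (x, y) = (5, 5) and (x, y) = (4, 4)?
No, fails at both test points

At (5, 5): LHS = ln(25) ≈ 3.219 ≠ RHS = ln(5)² ≈ 2.59
At (4, 4): LHS = ln(16) ≈ 2.773 ≠ RHS = ln(4)² ≈ 1.922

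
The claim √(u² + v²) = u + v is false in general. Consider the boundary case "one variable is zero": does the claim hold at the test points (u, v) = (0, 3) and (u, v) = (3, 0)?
Yes, holds at both test points

At (0, 3): LHS = 3, RHS = 3 → equal
At (3, 0): LHS = 3, RHS = 3 → equal

So the claim does hold at both of these boundary points, even though it is not an identity.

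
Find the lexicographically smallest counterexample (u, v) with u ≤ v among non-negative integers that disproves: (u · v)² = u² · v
Substituting (1, 2) into the claim:
LHS = (1 · 2)² = 4
RHS = 1² · 2 = 2

Since LHS ≠ RHS, this pair disproves the claim, and no lexicographically smaller pair (u ≤ v, non-negative integers) does.

For instance (1, 3) is also a counterexample (LHS = 9, RHS = 3), but it's lexicographically larger.

Answer: (u, v) = (1, 2)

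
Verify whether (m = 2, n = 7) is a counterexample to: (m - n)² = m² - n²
Yes

Substituting m = 2, n = 7:
LHS = (2 - 7)² = 25
RHS = 2² - 7² = -45

Since LHS ≠ RHS, this pair disproves the claim.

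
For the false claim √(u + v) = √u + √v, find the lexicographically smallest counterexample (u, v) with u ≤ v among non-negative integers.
(u, v) = (1, 1)

At (0, 0): both sides equal 0, so it holds there.
At (0, 6): both sides equal √(6) ≈ 2.449, so it holds there.

Substituting (1, 1) into the claim:
LHS = √(1 + 1) = √(2) ≈ 1.414
RHS = √1 + √1 = 2

Since LHS ≠ RHS, this pair disproves the claim, and no lexicographically smaller pair (u ≤ v, non-negative integers) does.

For instance (5, 5) is also a counterexample (LHS = √(10) ≈ 3.162, RHS = 2·√(5) ≈ 4.472), but it's lexicographically larger.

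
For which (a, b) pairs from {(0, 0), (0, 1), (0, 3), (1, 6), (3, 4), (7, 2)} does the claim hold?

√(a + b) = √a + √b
(0, 0), (0, 1), (0, 3)

Testing each pair:
(0, 0): LHS = 0, RHS = 0 → holds
(0, 1): LHS = 1, RHS = 1 → holds
(0, 3): LHS = √(3) ≈ 1.732, RHS = √(3) ≈ 1.732 → holds
(1, 6): LHS = √(7) ≈ 2.646, RHS = 1 + √(6) ≈ 3.449 → fails
(3, 4): LHS = √(7) ≈ 2.646, RHS = √(3) + 2 ≈ 3.732 → fails
(7, 2): LHS = 3, RHS = √(2) + √(7) ≈ 4.06 → fails

3 of 6 pairs satisfy the claim.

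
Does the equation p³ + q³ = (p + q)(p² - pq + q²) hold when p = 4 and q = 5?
Holds

Substituting p = 4, q = 5:

LHS = 4³ + 5³ = 189
RHS = (4 + 5)(4² - 4·5 + 5²) = 189

LHS = RHS, so the equation holds at this point.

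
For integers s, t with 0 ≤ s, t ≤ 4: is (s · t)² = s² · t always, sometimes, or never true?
Sometimes true

It holds at (s, t) = (0, 1) (both sides equal 0), but fails at (s, t) = (2, 2) (LHS = 16, RHS = 8).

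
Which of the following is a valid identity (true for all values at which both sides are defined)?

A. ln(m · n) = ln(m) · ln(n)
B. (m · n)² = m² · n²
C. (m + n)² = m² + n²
B

A: fails at (1, 3) — LHS = ln(3) ≈ 1.099, RHS = 0.
B: holds — e.g. at (3, 7), both sides equal 441.
C: fails at (2, 3) — LHS = 25, RHS = 13.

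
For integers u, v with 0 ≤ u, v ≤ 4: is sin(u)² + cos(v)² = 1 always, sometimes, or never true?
Sometimes true

It holds at (u, v) = (0, 0) (both sides equal 1), but fails at (u, v) = (0, 4) (LHS = cos(4)² ≈ 0.4272, RHS = 1).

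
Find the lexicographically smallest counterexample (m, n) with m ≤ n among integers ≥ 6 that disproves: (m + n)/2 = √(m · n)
At (6, 6): both sides equal 6, so it holds there.

Substituting (6, 7) into the claim:
LHS = (6 + 7)/2 = 13/2
RHS = √(6 · 7) = √(42) ≈ 6.481

Since LHS ≠ RHS, this pair disproves the claim, and no lexicographically smaller pair (m ≤ n, integers ≥ 6) does.

For instance (6, 9) is also a counterexample (LHS = 15/2, RHS = 3·√(6) ≈ 7.348), but it's lexicographically larger.

Answer: (m, n) = (6, 7)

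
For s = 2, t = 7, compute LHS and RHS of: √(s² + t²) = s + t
LHS = √(2² + 7²) = √(53) ≈ 7.28
RHS = 2 + 7 = 9

LHS ≠ RHS (they differ by about 1.72), so the equation does not hold here.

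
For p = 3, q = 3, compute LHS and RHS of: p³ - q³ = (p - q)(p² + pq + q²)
LHS = 3³ - 3³ = 0
RHS = (3 - 3)(3² + 3·3 + 3²) = 0

LHS = RHS: the two sides agree.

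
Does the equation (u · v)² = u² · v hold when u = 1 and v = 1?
Holds

Substituting u = 1, v = 1:

LHS = (1 · 1)² = 1
RHS = 1² · 1 = 1

LHS = RHS, so the equation holds at this point.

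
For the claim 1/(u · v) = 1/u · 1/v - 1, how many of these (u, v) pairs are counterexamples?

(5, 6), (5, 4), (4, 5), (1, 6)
Testing each pair:
(5, 6): LHS = 1/30, RHS = -29/30 → counterexample
(5, 4): LHS = 1/20, RHS = -19/20 → counterexample
(4, 5): LHS = 1/20, RHS = -19/20 → counterexample
(1, 6): LHS = 1/6, RHS = -5/6 → counterexample

That makes 4 counterexamples.

Answer: 4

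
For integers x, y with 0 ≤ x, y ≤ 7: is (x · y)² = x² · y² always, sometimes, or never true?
The identity holds for every pair in the range. For instance at (x, y) = (3, 7): both sides equal 441.

Answer: Always true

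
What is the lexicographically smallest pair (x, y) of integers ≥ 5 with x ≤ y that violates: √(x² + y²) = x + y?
(x, y) = (5, 5)

Substituting (5, 5) into the claim:
LHS = √(5² + 5²) = 5·√(2) ≈ 7.071
RHS = 5 + 5 = 10

Since LHS ≠ RHS, this pair disproves the claim, and no lexicographically smaller pair (x ≤ y, integers ≥ 5) does.

For instance (11, 11) is also a counterexample (LHS = 11·√(2) ≈ 15.56, RHS = 22), but it's lexicographically larger.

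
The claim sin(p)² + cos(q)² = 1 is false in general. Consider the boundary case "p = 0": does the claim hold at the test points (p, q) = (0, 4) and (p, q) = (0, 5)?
At (0, 4): LHS = cos(4)² ≈ 0.4272 ≠ RHS = 1
At (0, 5): LHS = cos(5)² ≈ 0.08046 ≠ RHS = 1

Answer: No, fails at both test points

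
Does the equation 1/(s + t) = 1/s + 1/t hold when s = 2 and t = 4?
Fails

Substituting s = 2, t = 4:

LHS = 1/(2 + 4) = 1/6
RHS = 1/2 + 1/4 = 3/4

LHS ≠ RHS, so the equation does not hold at this point.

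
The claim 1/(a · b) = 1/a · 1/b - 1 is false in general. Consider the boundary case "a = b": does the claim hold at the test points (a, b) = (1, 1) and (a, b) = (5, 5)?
No, fails at both test points

At (1, 1): LHS = 1 ≠ RHS = 0
At (5, 5): LHS = 1/25 ≠ RHS = -24/25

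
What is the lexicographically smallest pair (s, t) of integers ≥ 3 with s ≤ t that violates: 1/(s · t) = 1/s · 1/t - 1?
Substituting (3, 3) into the claim:
LHS = 1/(3 · 3) = 1/9
RHS = 1/3 · 1/3 - 1 = -8/9

Since LHS ≠ RHS, this pair disproves the claim, and no lexicographically smaller pair (s ≤ t, integers ≥ 3) does.

For instance (5, 8) is also a counterexample (LHS = 1/40, RHS = -39/40), but it's lexicographically larger.

Answer: (s, t) = (3, 3)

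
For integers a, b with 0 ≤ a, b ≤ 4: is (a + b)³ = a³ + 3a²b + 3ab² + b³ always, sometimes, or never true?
Always true

The identity holds for every pair in the range. For instance at (a, b) = (4, 4): both sides equal 512.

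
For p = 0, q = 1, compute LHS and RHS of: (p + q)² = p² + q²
LHS = (0 + 1)² = 1
RHS = 0² + 1² = 1

LHS = RHS: the two sides agree.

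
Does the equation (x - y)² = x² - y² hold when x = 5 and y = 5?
Substituting x = 5, y = 5:

LHS = (5 - 5)² = 0
RHS = 5² - 5² = 0

LHS = RHS, so the equation holds at this point.

Answer: Holds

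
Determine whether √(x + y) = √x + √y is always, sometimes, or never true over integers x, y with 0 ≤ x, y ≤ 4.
It holds at (x, y) = (0, 3) (both sides equal √(3) ≈ 1.732), but fails at (x, y) = (4, 3) (LHS = √(7) ≈ 2.646, RHS = √(3) + 2 ≈ 3.732).

Answer: Sometimes true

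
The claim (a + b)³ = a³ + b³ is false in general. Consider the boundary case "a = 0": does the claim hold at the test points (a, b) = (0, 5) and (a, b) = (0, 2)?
At (0, 5): LHS = 125, RHS = 125 → equal
At (0, 2): LHS = 8, RHS = 8 → equal

So the claim does hold at both of these boundary points, even though it is not an identity.

Answer: Yes, holds at both test points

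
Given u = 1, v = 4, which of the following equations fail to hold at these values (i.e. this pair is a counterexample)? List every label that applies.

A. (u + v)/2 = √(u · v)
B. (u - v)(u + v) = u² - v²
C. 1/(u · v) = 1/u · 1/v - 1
A, C

Evaluating each claim at the given values:
A. LHS = 5/2, RHS = 2 → fails here (LHS ≠ RHS)
B. LHS = -15, RHS = -15 → holds here (LHS = RHS)
C. LHS = 1/4, RHS = -3/4 → fails here (LHS ≠ RHS)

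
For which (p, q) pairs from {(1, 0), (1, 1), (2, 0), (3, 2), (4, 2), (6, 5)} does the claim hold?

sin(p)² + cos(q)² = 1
(1, 1)

Testing each pair:
(1, 0): LHS = sin(1)² + 1 ≈ 1.708, RHS = 1 → fails
(1, 1): LHS = cos(1)² + sin(1)² = 1, RHS = 1 → holds
(2, 0): LHS = sin(2)² + 1 ≈ 1.827, RHS = 1 → fails
(3, 2): LHS = sin(3)² + cos(2)² ≈ 0.1931, RHS = 1 → fails
(4, 2): LHS = cos(2)² + sin(4)² ≈ 0.7459, RHS = 1 → fails
(6, 5): LHS = sin(6)² + cos(5)² ≈ 0.1585, RHS = 1 → fails

1 of 6 pairs satisfies the claim.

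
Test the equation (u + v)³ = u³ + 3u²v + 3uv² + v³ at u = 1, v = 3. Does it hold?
Substituting u = 1, v = 3:

LHS = (1 + 3)³ = 64
RHS = 1³ + 3·1²·3 + 3·1·3² + 3³ = 64

LHS = RHS, so the equation holds at this point.

Answer: Holds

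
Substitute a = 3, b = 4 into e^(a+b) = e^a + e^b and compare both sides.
LHS = e^(3+4) = e^7 ≈ 1097
RHS = e^3 + e^4 ≈ 74.68

LHS ≠ RHS (they differ by about 1022), so the equation does not hold here.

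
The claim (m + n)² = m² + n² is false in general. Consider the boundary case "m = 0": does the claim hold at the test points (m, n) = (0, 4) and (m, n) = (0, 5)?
Yes, holds at both test points

At (0, 4): LHS = 16, RHS = 16 → equal
At (0, 5): LHS = 25, RHS = 25 → equal

So the claim does hold at both of these boundary points, even though it is not an identity.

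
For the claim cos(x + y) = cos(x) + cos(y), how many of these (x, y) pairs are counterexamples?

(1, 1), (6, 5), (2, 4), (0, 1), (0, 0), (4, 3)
Testing each pair:
(1, 1): LHS = cos(2) ≈ -0.4161, RHS = 2·cos(1) ≈ 1.081 → counterexample
(6, 5): LHS = cos(11) ≈ 0.004426, RHS = cos(5) + cos(6) ≈ 1.244 → counterexample
(2, 4): LHS = cos(6) ≈ 0.9602, RHS = cos(4) + cos(2) ≈ -1.07 → counterexample
(0, 1): LHS = cos(1) ≈ 0.5403, RHS = cos(1) + 1 ≈ 1.54 → counterexample
(0, 0): LHS = 1, RHS = 2 → counterexample
(4, 3): LHS = cos(7) ≈ 0.7539, RHS = cos(3) + cos(4) ≈ -1.644 → counterexample

That makes 6 counterexamples.

Answer: 6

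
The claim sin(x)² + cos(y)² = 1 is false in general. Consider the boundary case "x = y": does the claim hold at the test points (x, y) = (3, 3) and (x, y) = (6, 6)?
At (3, 3): LHS = sin(3)² + cos(3)² = 1, RHS = 1 → equal
At (6, 6): LHS = sin(6)² + cos(6)² = 1, RHS = 1 → equal

So the claim does hold at both of these boundary points, even though it is not an identity.

Answer: Yes, holds at both test points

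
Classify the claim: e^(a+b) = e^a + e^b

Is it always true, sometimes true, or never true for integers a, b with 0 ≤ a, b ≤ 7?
Never true

The claim fails for every pair in the range. For instance at (a, b) = (2, 5): LHS = e^7 ≈ 1097, RHS = e^2 + e^5 ≈ 155.8.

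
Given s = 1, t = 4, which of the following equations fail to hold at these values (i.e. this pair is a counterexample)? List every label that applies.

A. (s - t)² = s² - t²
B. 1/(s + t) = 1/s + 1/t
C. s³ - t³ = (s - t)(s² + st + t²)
Evaluating each claim at the given values:
A. LHS = 9, RHS = -15 → fails here (LHS ≠ RHS)
B. LHS = 1/5, RHS = 5/4 → fails here (LHS ≠ RHS)
C. LHS = -63, RHS = -63 → holds here (LHS = RHS)

Answer: A, B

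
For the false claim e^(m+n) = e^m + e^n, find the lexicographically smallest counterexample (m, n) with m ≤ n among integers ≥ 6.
(m, n) = (6, 6)

Substituting (6, 6) into the claim:
LHS = e^(6+6) = e^12 ≈ 162754.8
RHS = e^6 + e^6 = 2·e^6 ≈ 806.9

Since LHS ≠ RHS, this pair disproves the claim, and no lexicographically smaller pair (m ≤ n, integers ≥ 6) does.

For instance (9, 11) is also a counterexample (LHS = e^20 ≈ 485165195.4, RHS = e^9 + e^11 ≈ 67977.2), but it's lexicographically larger.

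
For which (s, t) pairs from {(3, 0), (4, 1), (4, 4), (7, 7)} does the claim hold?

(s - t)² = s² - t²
(3, 0), (4, 4), (7, 7)

Testing each pair:
(3, 0): LHS = 9, RHS = 9 → holds
(4, 1): LHS = 9, RHS = 15 → fails
(4, 4): LHS = 0, RHS = 0 → holds
(7, 7): LHS = 0, RHS = 0 → holds

3 of 4 pairs satisfy the claim.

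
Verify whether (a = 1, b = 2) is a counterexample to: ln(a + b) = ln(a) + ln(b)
Substituting a = 1, b = 2:
LHS = ln(1 + 2) = ln(3) ≈ 1.099
RHS = ln(1) + ln(2) = ln(2) ≈ 0.6931

Since LHS ≠ RHS, this pair disproves the claim.

Answer: Yes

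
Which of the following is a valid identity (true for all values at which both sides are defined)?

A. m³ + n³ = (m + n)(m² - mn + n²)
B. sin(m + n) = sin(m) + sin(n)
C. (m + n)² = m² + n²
A

A: holds — e.g. at (1, 3), both sides equal 28.
B: fails at (2, 4) — LHS = sin(6) ≈ -0.2794, RHS = sin(4) + sin(2) ≈ 0.1525.
C: fails at (5, 8) — LHS = 169, RHS = 89.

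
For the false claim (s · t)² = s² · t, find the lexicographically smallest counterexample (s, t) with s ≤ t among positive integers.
(s, t) = (1, 2)

At (1, 1): both sides equal 1, so it holds there.

Substituting (1, 2) into the claim:
LHS = (1 · 2)² = 4
RHS = 1² · 2 = 2

Since LHS ≠ RHS, this pair disproves the claim, and no lexicographically smaller pair (s ≤ t, positive integers) does.

For instance (2, 2) is also a counterexample (LHS = 16, RHS = 8), but it's lexicographically larger.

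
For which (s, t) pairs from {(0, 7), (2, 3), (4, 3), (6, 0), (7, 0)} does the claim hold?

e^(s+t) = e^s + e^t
Testing each pair:
(0, 7): LHS = e^7 ≈ 1097, RHS = 1 + e^7 ≈ 1098 → fails
(2, 3): LHS = e^5 ≈ 148.4, RHS = e^2 + e^3 ≈ 27.47 → fails
(4, 3): LHS = e^7 ≈ 1097, RHS = e^3 + e^4 ≈ 74.68 → fails
(6, 0): LHS = e^6 ≈ 403.4, RHS = 1 + e^6 ≈ 404.4 → fails
(7, 0): LHS = e^7 ≈ 1097, RHS = 1 + e^7 ≈ 1098 → fails

No pair satisfies the claim.

Answer: None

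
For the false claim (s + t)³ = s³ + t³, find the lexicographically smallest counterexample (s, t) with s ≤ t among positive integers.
Substituting (1, 1) into the claim:
LHS = (1 + 1)³ = 8
RHS = 1³ + 1³ = 2

Since LHS ≠ RHS, this pair disproves the claim, and no lexicographically smaller pair (s ≤ t, positive integers) does.

For instance (1, 5) is also a counterexample (LHS = 216, RHS = 126), but it's lexicographically larger.

Answer: (s, t) = (1, 1)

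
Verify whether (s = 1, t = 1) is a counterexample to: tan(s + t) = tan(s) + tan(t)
Yes

Substituting s = 1, t = 1:
LHS = tan(1 + 1) = tan(2) ≈ -2.185
RHS = tan(1) + tan(1) = 2·tan(1) ≈ 3.115

Since LHS ≠ RHS, this pair disproves the claim.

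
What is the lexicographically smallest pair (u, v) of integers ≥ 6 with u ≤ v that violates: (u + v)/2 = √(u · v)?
At (6, 6): both sides equal 6, so it holds there.

Substituting (6, 7) into the claim:
LHS = (6 + 7)/2 = 13/2
RHS = √(6 · 7) = √(42) ≈ 6.481

Since LHS ≠ RHS, this pair disproves the claim, and no lexicographically smaller pair (u ≤ v, integers ≥ 6) does.

For instance (11, 12) is also a counterexample (LHS = 23/2, RHS = 2·√(33) ≈ 11.49), but it's lexicographically larger.

Answer: (u, v) = (6, 7)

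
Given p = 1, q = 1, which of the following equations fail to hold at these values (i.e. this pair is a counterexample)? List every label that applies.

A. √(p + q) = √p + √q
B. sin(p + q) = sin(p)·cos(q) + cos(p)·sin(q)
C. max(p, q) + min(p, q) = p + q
Evaluating each claim at the given values:
A. LHS = √(2) ≈ 1.414, RHS = 2 → fails here (LHS ≠ RHS)
B. LHS = sin(2) ≈ 0.9093, RHS = 2·sin(1)·cos(1) ≈ 0.9093 → holds here (LHS = RHS)
C. LHS = 2, RHS = 2 → holds here (LHS = RHS)

Answer: A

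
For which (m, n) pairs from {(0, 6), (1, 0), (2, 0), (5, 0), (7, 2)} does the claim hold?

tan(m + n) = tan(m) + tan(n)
(0, 6), (1, 0), (2, 0), (5, 0)

Testing each pair:
(0, 6): LHS = tan(6) ≈ -0.291, RHS = tan(6) ≈ -0.291 → holds
(1, 0): LHS = tan(1) ≈ 1.557, RHS = tan(1) ≈ 1.557 → holds
(2, 0): LHS = tan(2) ≈ -2.185, RHS = tan(2) ≈ -2.185 → holds
(5, 0): LHS = tan(5) ≈ -3.381, RHS = tan(5) ≈ -3.381 → holds
(7, 2): LHS = tan(9) ≈ -0.4523, RHS = tan(2) + tan(7) ≈ -1.314 → fails

4 of 5 pairs satisfy the claim.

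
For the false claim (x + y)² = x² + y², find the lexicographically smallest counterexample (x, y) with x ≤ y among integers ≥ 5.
Substituting (5, 5) into the claim:
LHS = (5 + 5)² = 100
RHS = 5² + 5² = 50

Since LHS ≠ RHS, this pair disproves the claim, and no lexicographically smaller pair (x ≤ y, integers ≥ 5) does.

For instance (6, 6) is also a counterexample (LHS = 144, RHS = 72), but it's lexicographically larger.

Answer: (x, y) = (5, 5)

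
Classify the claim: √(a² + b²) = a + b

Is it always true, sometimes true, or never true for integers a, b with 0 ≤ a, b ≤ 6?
Sometimes true

It holds at (a, b) = (0, 2) (both sides equal 2), but fails at (a, b) = (4, 3) (LHS = 5, RHS = 7).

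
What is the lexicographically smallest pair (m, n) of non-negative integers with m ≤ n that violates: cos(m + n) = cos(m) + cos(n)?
(m, n) = (0, 0)

Substituting (0, 0) into the claim:
LHS = cos(0 + 0) = 1
RHS = cos(0) + cos(0) = 2

Since LHS ≠ RHS, this pair disproves the claim, and no lexicographically smaller pair (m ≤ n, non-negative integers) does.

For instance (5, 7) is also a counterexample (LHS = cos(12) ≈ 0.8439, RHS = cos(5) + cos(7) ≈ 1.038), but it's lexicographically larger.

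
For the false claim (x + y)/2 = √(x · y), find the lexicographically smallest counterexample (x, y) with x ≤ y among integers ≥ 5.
(x, y) = (5, 6)

At (5, 5): both sides equal 5, so it holds there.

Substituting (5, 6) into the claim:
LHS = (5 + 6)/2 = 11/2
RHS = √(5 · 6) = √(30) ≈ 5.477

Since LHS ≠ RHS, this pair disproves the claim, and no lexicographically smaller pair (x ≤ y, integers ≥ 5) does.

For instance (9, 11) is also a counterexample (LHS = 10, RHS = 3·√(11) ≈ 9.95), but it's lexicographically larger.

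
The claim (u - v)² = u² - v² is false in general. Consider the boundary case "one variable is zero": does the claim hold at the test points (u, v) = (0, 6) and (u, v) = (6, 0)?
Only at (6, 0)

At (0, 6): LHS = 36 ≠ RHS = -36
At (6, 0): LHS = 36, RHS = 36 → equal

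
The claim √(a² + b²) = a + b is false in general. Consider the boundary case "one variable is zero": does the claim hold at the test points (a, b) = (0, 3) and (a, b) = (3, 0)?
At (0, 3): LHS = 3, RHS = 3 → equal
At (3, 0): LHS = 3, RHS = 3 → equal

So the claim does hold at both of these boundary points, even though it is not an identity.

Answer: Yes, holds at both test points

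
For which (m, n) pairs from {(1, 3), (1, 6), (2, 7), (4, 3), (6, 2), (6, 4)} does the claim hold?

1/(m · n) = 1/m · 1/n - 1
Testing each pair:
(1, 3): LHS = 1/3, RHS = -2/3 → fails
(1, 6): LHS = 1/6, RHS = -5/6 → fails
(2, 7): LHS = 1/14, RHS = -13/14 → fails
(4, 3): LHS = 1/12, RHS = -11/12 → fails
(6, 2): LHS = 1/12, RHS = -11/12 → fails
(6, 4): LHS = 1/24, RHS = -23/24 → fails

No pair satisfies the claim.

Answer: None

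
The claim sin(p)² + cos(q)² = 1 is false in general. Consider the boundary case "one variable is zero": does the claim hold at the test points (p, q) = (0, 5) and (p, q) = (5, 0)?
No, fails at both test points

At (0, 5): LHS = cos(5)² ≈ 0.08046 ≠ RHS = 1
At (5, 0): LHS = sin(5)² + 1 ≈ 1.92 ≠ RHS = 1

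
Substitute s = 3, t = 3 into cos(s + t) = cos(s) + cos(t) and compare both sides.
LHS = cos(3 + 3) = cos(6) ≈ 0.9602
RHS = cos(3) + cos(3) = 2·cos(3) ≈ -1.98

LHS ≠ RHS (they differ by about 2.94), so the equation does not hold here.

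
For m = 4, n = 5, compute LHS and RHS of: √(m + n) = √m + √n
LHS = √(4 + 5) = 3
RHS = √4 + √5 = 2 + √(5) ≈ 4.236

LHS ≠ RHS (they differ by about 1.236), so the equation does not hold here.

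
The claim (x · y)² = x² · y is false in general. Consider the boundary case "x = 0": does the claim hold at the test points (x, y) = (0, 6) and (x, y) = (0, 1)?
Yes, holds at both test points

At (0, 6): LHS = 0, RHS = 0 → equal
At (0, 1): LHS = 0, RHS = 0 → equal

So the claim does hold at both of these boundary points, even though it is not an identity.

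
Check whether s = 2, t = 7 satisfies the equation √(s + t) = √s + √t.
Fails

Substituting s = 2, t = 7:

LHS = √(2 + 7) = 3
RHS = √2 + √7 = √(2) + √(7) ≈ 4.06

LHS ≠ RHS, so the equation does not hold at this point.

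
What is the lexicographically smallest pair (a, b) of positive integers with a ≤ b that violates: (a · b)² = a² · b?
Substituting (1, 2) into the claim:
LHS = (1 · 2)² = 4
RHS = 1² · 2 = 2

Since LHS ≠ RHS, this pair disproves the claim, and no lexicographically smaller pair (a ≤ b, positive integers) does.

For instance (1, 6) is also a counterexample (LHS = 36, RHS = 6), but it's lexicographically larger.

Answer: (a, b) = (1, 2)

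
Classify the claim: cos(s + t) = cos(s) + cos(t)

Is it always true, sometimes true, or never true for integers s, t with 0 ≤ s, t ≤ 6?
Never true

The claim fails for every pair in the range. For instance at (s, t) = (1, 4): LHS = cos(5) ≈ 0.2837, RHS = cos(4) + cos(1) ≈ -0.1133.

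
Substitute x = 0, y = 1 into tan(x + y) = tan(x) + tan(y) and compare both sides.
LHS = tan(0 + 1) = tan(1) ≈ 1.557
RHS = tan(0) + tan(1) = tan(1) ≈ 1.557

LHS = RHS: the two sides agree.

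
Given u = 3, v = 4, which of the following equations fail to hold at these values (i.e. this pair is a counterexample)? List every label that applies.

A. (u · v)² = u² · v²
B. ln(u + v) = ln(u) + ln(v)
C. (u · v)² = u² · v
B, C

Evaluating each claim at the given values:
A. LHS = 144, RHS = 144 → holds here (LHS = RHS)
B. LHS = ln(7) ≈ 1.946, RHS = ln(3) + ln(4) ≈ 2.485 → fails here (LHS ≠ RHS)
C. LHS = 144, RHS = 36 → fails here (LHS ≠ RHS)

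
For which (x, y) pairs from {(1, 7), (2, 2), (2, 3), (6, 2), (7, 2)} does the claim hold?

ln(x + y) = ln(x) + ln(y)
Testing each pair:
(1, 7): LHS = ln(8) ≈ 2.079, RHS = ln(7) ≈ 1.946 → fails
(2, 2): LHS = ln(4) ≈ 1.386, RHS = 2·ln(2) ≈ 1.386 → holds
(2, 3): LHS = ln(5) ≈ 1.609, RHS = ln(2) + ln(3) ≈ 1.792 → fails
(6, 2): LHS = ln(8) ≈ 2.079, RHS = ln(2) + ln(6) ≈ 2.485 → fails
(7, 2): LHS = ln(9) ≈ 2.197, RHS = ln(2) + ln(7) ≈ 2.639 → fails

1 of 5 pairs satisfies the claim.

Answer: (2, 2)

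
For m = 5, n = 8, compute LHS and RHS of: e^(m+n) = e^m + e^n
LHS = e^(5+8) = e^13 ≈ 442413.4
RHS = e^5 + e^8 ≈ 3129

LHS ≠ RHS (they differ by about 439284.0), so the equation does not hold here.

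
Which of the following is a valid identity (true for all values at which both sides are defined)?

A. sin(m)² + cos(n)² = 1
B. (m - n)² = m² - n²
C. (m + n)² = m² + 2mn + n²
A: fails at (2, 7) — LHS = cos(7)² + sin(2)² ≈ 1.395, RHS = 1.
B: fails at (4, 6) — LHS = 4, RHS = -20.
C: holds — e.g. at (0, 1), both sides equal 1.

Answer: C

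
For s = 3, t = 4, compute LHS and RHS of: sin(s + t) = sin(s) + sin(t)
LHS = sin(3 + 4) = sin(7) ≈ 0.657
RHS = sin(3) + sin(4) ≈ -0.6157

LHS ≠ RHS (they differ by about 1.273), so the equation does not hold here.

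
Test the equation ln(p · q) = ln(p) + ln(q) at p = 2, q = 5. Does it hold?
Substituting p = 2, q = 5:

LHS = ln(2 · 5) = ln(10) ≈ 2.303
RHS = ln(2) + ln(5) ≈ 2.303

LHS = RHS, so the equation holds at this point.

Answer: Holds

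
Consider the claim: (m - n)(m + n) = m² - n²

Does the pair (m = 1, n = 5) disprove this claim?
No

Substituting m = 1, n = 5:
LHS = (1 - 5)(1 + 5) = -24
RHS = 1² - 5² = -24

The sides agree, so this pair does not disprove the claim.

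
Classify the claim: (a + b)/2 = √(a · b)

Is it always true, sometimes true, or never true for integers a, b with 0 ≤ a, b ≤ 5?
Sometimes true

It holds at (a, b) = (4, 4) (both sides equal 4), but fails at (a, b) = (3, 0) (LHS = 3/2, RHS = 0).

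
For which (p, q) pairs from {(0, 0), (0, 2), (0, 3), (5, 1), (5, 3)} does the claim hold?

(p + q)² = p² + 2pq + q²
Testing each pair:
(0, 0): LHS = 0, RHS = 0 → holds
(0, 2): LHS = 4, RHS = 4 → holds
(0, 3): LHS = 9, RHS = 9 → holds
(5, 1): LHS = 36, RHS = 36 → holds
(5, 3): LHS = 64, RHS = 64 → holds

Every pair satisfies the claim.

Answer: All pairs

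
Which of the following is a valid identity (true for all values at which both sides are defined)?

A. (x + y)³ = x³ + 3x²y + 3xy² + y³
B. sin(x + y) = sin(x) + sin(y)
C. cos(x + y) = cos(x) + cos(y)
A

A: holds — e.g. at (3, 4), both sides equal 343.
B: fails at (2, 7) — LHS = sin(9) ≈ 0.4121, RHS = sin(7) + sin(2) ≈ 1.566.
C: fails at (4, 5) — LHS = cos(9) ≈ -0.9111, RHS = cos(4) + cos(5) ≈ -0.37.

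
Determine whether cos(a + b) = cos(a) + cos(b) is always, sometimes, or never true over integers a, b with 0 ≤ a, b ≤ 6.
The claim fails for every pair in the range. For instance at (a, b) = (2, 4): LHS = cos(6) ≈ 0.9602, RHS = cos(4) + cos(2) ≈ -1.07.

Answer: Never true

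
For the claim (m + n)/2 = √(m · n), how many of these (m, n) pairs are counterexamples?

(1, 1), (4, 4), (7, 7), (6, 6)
0

Testing each pair:
(1, 1): LHS = 1, RHS = 1 → satisfies claim
(4, 4): LHS = 4, RHS = 4 → satisfies claim
(7, 7): LHS = 7, RHS = 7 → satisfies claim
(6, 6): LHS = 6, RHS = 6 → satisfies claim

That makes 0 counterexamples.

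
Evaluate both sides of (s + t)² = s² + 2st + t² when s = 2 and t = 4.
LHS = (2 + 4)² = 36
RHS = 2² + 2·2·4 + 4² = 36

LHS = RHS: the two sides agree.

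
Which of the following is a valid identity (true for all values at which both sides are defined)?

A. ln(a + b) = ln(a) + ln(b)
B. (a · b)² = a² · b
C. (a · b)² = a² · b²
C

A: fails at (2, 7) — LHS = ln(9) ≈ 2.197, RHS = ln(2) + ln(7) ≈ 2.639.
B: fails at (3, 3) — LHS = 81, RHS = 27.
C: holds — e.g. at (3, 3), both sides equal 81.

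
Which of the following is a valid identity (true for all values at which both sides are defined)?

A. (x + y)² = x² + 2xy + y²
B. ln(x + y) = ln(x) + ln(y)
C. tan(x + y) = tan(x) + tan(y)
A: holds — e.g. at (2, 4), both sides equal 36.
B: fails at (4, 4) — LHS = ln(8) ≈ 2.079, RHS = 2·ln(4) ≈ 2.773.
C: fails at (5, 8) — LHS = tan(13) ≈ 0.463, RHS = tan(8) + tan(5) ≈ -10.18.

Answer: A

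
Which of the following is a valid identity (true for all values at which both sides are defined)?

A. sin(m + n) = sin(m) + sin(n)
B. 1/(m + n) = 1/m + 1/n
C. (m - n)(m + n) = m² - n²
C

A: fails at (2, 3) — LHS = sin(5) ≈ -0.9589, RHS = sin(3) + sin(2) ≈ 1.05.
B: fails at (1, 2) — LHS = 1/3, RHS = 3/2.
C: holds — e.g. at (4, 6), both sides equal -20.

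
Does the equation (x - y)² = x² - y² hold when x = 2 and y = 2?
Substituting x = 2, y = 2:

LHS = (2 - 2)² = 0
RHS = 2² - 2² = 0

LHS = RHS, so the equation holds at this point.

Answer: Holds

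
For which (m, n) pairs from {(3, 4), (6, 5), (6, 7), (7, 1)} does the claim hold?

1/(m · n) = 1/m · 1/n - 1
Testing each pair:
(3, 4): LHS = 1/12, RHS = -11/12 → fails
(6, 5): LHS = 1/30, RHS = -29/30 → fails
(6, 7): LHS = 1/42, RHS = -41/42 → fails
(7, 1): LHS = 1/7, RHS = -6/7 → fails

No pair satisfies the claim.

Answer: None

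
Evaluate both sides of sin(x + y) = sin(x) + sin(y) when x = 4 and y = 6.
LHS = sin(4 + 6) = sin(10) ≈ -0.544
RHS = sin(4) + sin(6) ≈ -1.036

LHS ≠ RHS (they differ by about 0.4922), so the equation does not hold here.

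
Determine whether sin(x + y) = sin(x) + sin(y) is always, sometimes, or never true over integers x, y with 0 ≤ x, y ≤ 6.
It holds at (x, y) = (6, 0) (both sides equal sin(6) ≈ -0.2794), but fails at (x, y) = (1, 5) (LHS = sin(6) ≈ -0.2794, RHS = sin(5) + sin(1) ≈ -0.1175).

Answer: Sometimes true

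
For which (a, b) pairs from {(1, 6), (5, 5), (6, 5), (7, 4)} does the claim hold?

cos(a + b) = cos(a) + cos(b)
None

Testing each pair:
(1, 6): LHS = cos(7) ≈ 0.7539, RHS = cos(1) + cos(6) ≈ 1.5 → fails
(5, 5): LHS = cos(10) ≈ -0.8391, RHS = 2·cos(5) ≈ 0.5673 → fails
(6, 5): LHS = cos(11) ≈ 0.004426, RHS = cos(5) + cos(6) ≈ 1.244 → fails
(7, 4): LHS = cos(11) ≈ 0.004426, RHS = cos(4) + cos(7) ≈ 0.1003 → fails

No pair satisfies the claim.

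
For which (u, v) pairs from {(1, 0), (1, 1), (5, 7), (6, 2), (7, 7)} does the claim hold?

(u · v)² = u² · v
Testing each pair:
(1, 0): LHS = 0, RHS = 0 → holds
(1, 1): LHS = 1, RHS = 1 → holds
(5, 7): LHS = 1225, RHS = 175 → fails
(6, 2): LHS = 144, RHS = 72 → fails
(7, 7): LHS = 2401, RHS = 343 → fails

2 of 5 pairs satisfy the claim.

Answer: (1, 0), (1, 1)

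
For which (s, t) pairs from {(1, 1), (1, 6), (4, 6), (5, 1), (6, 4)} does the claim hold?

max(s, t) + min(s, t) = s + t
Testing each pair:
(1, 1): LHS = 2, RHS = 2 → holds
(1, 6): LHS = 7, RHS = 7 → holds
(4, 6): LHS = 10, RHS = 10 → holds
(5, 1): LHS = 6, RHS = 6 → holds
(6, 4): LHS = 10, RHS = 10 → holds

Every pair satisfies the claim.

Answer: All pairs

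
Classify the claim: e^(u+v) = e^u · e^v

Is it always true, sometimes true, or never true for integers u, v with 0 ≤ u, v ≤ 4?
The identity holds for every pair in the range. For instance at (u, v) = (1, 0): both sides equal e ≈ 2.718.

Answer: Always true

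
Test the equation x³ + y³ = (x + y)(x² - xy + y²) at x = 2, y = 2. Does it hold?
Holds

Substituting x = 2, y = 2:

LHS = 2³ + 2³ = 16
RHS = (2 + 2)(2² - 2·2 + 2²) = 16

LHS = RHS, so the equation holds at this point.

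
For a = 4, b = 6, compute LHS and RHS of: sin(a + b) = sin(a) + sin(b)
LHS = sin(4 + 6) = sin(10) ≈ -0.544
RHS = sin(4) + sin(6) ≈ -1.036

LHS ≠ RHS (they differ by about 0.4922), so the equation does not hold here.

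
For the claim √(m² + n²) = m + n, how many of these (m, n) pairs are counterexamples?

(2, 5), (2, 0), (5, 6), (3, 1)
3

Testing each pair:
(2, 5): LHS = √(29) ≈ 5.385, RHS = 7 → counterexample
(2, 0): LHS = 2, RHS = 2 → satisfies claim
(5, 6): LHS = √(61) ≈ 7.81, RHS = 11 → counterexample
(3, 1): LHS = √(10) ≈ 3.162, RHS = 4 → counterexample

That makes 3 counterexamples.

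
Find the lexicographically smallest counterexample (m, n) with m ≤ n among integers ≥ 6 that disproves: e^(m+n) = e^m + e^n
(m, n) = (6, 6)

Substituting (6, 6) into the claim:
LHS = e^(6+6) = e^12 ≈ 162754.8
RHS = e^6 + e^6 = 2·e^6 ≈ 806.9

Since LHS ≠ RHS, this pair disproves the claim, and no lexicographically smaller pair (m ≤ n, integers ≥ 6) does.

For instance (9, 13) is also a counterexample (LHS = e^22 ≈ 3584912846.1, RHS = e^9 + e^13 ≈ 450516.5), but it's lexicographically larger.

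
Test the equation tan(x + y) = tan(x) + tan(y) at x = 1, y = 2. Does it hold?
Fails

Substituting x = 1, y = 2:

LHS = tan(1 + 2) = tan(3) ≈ -0.1425
RHS = tan(1) + tan(2) ≈ -0.6276

LHS ≠ RHS, so the equation does not hold at this point.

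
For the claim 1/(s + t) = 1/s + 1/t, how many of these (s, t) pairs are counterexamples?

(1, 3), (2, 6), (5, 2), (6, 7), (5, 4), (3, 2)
6

Testing each pair:
(1, 3): LHS = 1/4, RHS = 4/3 → counterexample
(2, 6): LHS = 1/8, RHS = 2/3 → counterexample
(5, 2): LHS = 1/7, RHS = 7/10 → counterexample
(6, 7): LHS = 1/13, RHS = 13/42 → counterexample
(5, 4): LHS = 1/9, RHS = 9/20 → counterexample
(3, 2): LHS = 1/5, RHS = 5/6 → counterexample

That makes 6 counterexamples.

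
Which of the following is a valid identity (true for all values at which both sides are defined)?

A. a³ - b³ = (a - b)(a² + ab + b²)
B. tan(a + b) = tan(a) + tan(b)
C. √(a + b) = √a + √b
A

A: holds — e.g. at (1, 4), both sides equal -63.
B: fails at (2, 7) — LHS = tan(9) ≈ -0.4523, RHS = tan(2) + tan(7) ≈ -1.314.
C: fails at (2, 3) — LHS = √(5) ≈ 2.236, RHS = √(2) + √(3) ≈ 3.146.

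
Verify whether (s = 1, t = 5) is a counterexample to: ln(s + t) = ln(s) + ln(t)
Substituting s = 1, t = 5:
LHS = ln(1 + 5) = ln(6) ≈ 1.792
RHS = ln(1) + ln(5) = ln(5) ≈ 1.609

Since LHS ≠ RHS, this pair disproves the claim.

Answer: Yes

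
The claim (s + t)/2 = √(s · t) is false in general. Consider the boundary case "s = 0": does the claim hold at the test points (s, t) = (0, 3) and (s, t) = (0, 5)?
At (0, 3): LHS = 3/2 ≠ RHS = 0
At (0, 5): LHS = 5/2 ≠ RHS = 0

Answer: No, fails at both test points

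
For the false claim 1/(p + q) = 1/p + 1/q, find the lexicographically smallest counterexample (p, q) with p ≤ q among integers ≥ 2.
Substituting (2, 2) into the claim:
LHS = 1/(2 + 2) = 1/4
RHS = 1/2 + 1/2 = 1

Since LHS ≠ RHS, this pair disproves the claim, and no lexicographically smaller pair (p ≤ q, integers ≥ 2) does.

For instance (7, 8) is also a counterexample (LHS = 1/15, RHS = 15/56), but it's lexicographically larger.

Answer: (p, q) = (2, 2)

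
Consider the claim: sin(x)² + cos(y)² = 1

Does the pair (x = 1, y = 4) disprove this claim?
Substituting x = 1, y = 4:
LHS = sin(1)² + cos(4)² ≈ 1.135
RHS = 1

Since LHS ≠ RHS, this pair disproves the claim.

Answer: Yes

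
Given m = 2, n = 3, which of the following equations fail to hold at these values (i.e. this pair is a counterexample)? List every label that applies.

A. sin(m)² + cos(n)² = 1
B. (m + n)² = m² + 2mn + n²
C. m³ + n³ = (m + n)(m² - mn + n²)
Evaluating each claim at the given values:
A. LHS = sin(2)² + cos(3)² ≈ 1.807, RHS = 1 → fails here (LHS ≠ RHS)
B. LHS = 25, RHS = 25 → holds here (LHS = RHS)
C. LHS = 35, RHS = 35 → holds here (LHS = RHS)

Answer: A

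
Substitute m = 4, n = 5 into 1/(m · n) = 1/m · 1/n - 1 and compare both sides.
LHS = 1/(4 · 5) = 1/20
RHS = 1/4 · 1/5 - 1 = -19/20

LHS ≠ RHS, so the equation does not hold here.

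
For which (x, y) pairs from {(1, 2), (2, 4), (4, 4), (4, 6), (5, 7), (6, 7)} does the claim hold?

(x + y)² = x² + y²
None

Testing each pair:
(1, 2): LHS = 9, RHS = 5 → fails
(2, 4): LHS = 36, RHS = 20 → fails
(4, 4): LHS = 64, RHS = 32 → fails
(4, 6): LHS = 100, RHS = 52 → fails
(5, 7): LHS = 144, RHS = 74 → fails
(6, 7): LHS = 169, RHS = 85 → fails

No pair satisfies the claim.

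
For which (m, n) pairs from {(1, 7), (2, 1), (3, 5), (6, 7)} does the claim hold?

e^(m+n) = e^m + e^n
None

Testing each pair:
(1, 7): LHS = e^8 ≈ 2981, RHS = e + e^7 ≈ 1099 → fails
(2, 1): LHS = e^3 ≈ 20.09, RHS = e + e^2 ≈ 10.11 → fails
(3, 5): LHS = e^8 ≈ 2981, RHS = e^3 + e^5 ≈ 168.5 → fails
(6, 7): LHS = e^13 ≈ 442413.4, RHS = e^6 + e^7 ≈ 1500 → fails

No pair satisfies the claim.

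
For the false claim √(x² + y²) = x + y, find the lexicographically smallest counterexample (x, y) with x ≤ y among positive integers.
Substituting (1, 1) into the claim:
LHS = √(1² + 1²) = √(2) ≈ 1.414
RHS = 1 + 1 = 2

Since LHS ≠ RHS, this pair disproves the claim, and no lexicographically smaller pair (x ≤ y, positive integers) does.

For instance (3, 6) is also a counterexample (LHS = 3·√(5) ≈ 6.708, RHS = 9), but it's lexicographically larger.

Answer: (x, y) = (1, 1)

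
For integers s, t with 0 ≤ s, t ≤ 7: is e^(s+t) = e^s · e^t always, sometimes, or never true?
Always true

The identity holds for every pair in the range. For instance at (s, t) = (6, 0): both sides equal e^6 ≈ 403.4.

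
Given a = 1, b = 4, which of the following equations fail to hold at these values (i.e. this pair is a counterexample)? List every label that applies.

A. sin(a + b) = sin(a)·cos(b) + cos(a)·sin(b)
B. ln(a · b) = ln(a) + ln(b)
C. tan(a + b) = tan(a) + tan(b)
C

Evaluating each claim at the given values:
A. LHS = sin(5) ≈ -0.9589, RHS = sin(1)·cos(4) + sin(4)·cos(1) ≈ -0.9589 → holds here (LHS = RHS)
B. LHS = ln(4) ≈ 1.386, RHS = ln(4) ≈ 1.386 → holds here (LHS = RHS)
C. LHS = tan(5) ≈ -3.381, RHS = tan(4) + tan(1) ≈ 2.715 → fails here (LHS ≠ RHS)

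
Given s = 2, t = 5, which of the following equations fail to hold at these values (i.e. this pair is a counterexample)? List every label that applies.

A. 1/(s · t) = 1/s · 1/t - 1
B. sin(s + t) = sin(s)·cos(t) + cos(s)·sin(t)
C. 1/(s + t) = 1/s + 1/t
A, C

Evaluating each claim at the given values:
A. LHS = 1/10, RHS = -9/10 → fails here (LHS ≠ RHS)
B. LHS = sin(7) ≈ 0.657, RHS = sin(2)·cos(5) + sin(5)·cos(2) ≈ 0.657 → holds here (LHS = RHS)
C. LHS = 1/7, RHS = 7/10 → fails here (LHS ≠ RHS)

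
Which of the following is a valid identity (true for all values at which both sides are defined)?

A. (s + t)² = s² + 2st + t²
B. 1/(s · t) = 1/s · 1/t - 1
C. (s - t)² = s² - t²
A

A: holds — e.g. at (5, 8), both sides equal 169.
B: fails at (4, 4) — LHS = 1/16, RHS = -15/16.
C: fails at (6, 7) — LHS = 1, RHS = -13.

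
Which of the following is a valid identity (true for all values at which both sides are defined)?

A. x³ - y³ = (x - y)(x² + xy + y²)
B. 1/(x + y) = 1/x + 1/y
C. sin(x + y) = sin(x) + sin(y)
A

A: holds — e.g. at (2, 7), both sides equal -335.
B: fails at (3, 5) — LHS = 1/8, RHS = 8/15.
C: fails at (6, 7) — LHS = sin(13) ≈ 0.4202, RHS = sin(6) + sin(7) ≈ 0.3776.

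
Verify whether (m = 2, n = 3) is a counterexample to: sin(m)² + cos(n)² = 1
Yes

Substituting m = 2, n = 3:
LHS = sin(2)² + cos(3)² ≈ 1.807
RHS = 1

Since LHS ≠ RHS, this pair disproves the claim.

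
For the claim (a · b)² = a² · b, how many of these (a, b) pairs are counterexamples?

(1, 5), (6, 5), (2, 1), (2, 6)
3

Testing each pair:
(1, 5): LHS = 25, RHS = 5 → counterexample
(6, 5): LHS = 900, RHS = 180 → counterexample
(2, 1): LHS = 4, RHS = 4 → satisfies claim
(2, 6): LHS = 144, RHS = 24 → counterexample

That makes 3 counterexamples.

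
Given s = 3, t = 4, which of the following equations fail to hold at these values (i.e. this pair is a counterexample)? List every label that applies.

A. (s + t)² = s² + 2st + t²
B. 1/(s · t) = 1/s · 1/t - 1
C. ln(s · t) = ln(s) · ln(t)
Evaluating each claim at the given values:
A. LHS = 49, RHS = 49 → holds here (LHS = RHS)
B. LHS = 1/12, RHS = -11/12 → fails here (LHS ≠ RHS)
C. LHS = ln(12) ≈ 2.485, RHS = ln(3)·ln(4) ≈ 1.523 → fails here (LHS ≠ RHS)

Answer: B, C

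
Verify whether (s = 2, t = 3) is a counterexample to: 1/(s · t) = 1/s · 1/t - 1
Substituting s = 2, t = 3:
LHS = 1/(2 · 3) = 1/6
RHS = 1/2 · 1/3 - 1 = -5/6

Since LHS ≠ RHS, this pair disproves the claim.

Answer: Yes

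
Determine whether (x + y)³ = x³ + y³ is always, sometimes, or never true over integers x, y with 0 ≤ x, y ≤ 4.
It holds at (x, y) = (0, 3) (both sides equal 27), but fails at (x, y) = (2, 1) (LHS = 27, RHS = 9).

Answer: Sometimes true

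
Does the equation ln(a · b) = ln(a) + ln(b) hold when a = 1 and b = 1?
Substituting a = 1, b = 1:

LHS = ln(1 · 1) = 0
RHS = ln(1) + ln(1) = 0

LHS = RHS, so the equation holds at this point.

Answer: Holds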